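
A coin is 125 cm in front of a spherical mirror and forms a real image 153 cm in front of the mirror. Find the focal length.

Real image ⇒ d_i = +153 cm.
1/f = 1/d_o + 1/d_i = 1/(125) + 1/(153) = 0.01454, so f = 68.8 cm.
Since f is positive, the spherical mirror is concave.

f = 68.8 cm (concave)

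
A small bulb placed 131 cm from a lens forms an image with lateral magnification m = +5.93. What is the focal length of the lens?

f = 158 cm (converging)

m = −d_i/d_o ⇒ d_i = −m·d_o = −(+5.93)·(131) = -776.8 cm.
1/f = 1/d_o + 1/d_i = 1/(131) + 1/(-776.8) = 0.006346, so f = 158 cm.
Since f is positive, the lens is converging.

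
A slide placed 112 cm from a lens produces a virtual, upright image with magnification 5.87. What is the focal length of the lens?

f = 135 cm (converging)

m = −d_i/d_o ⇒ d_i = −m·d_o = −(+5.87)·(112) = -657.4 cm.
1/f = 1/d_o + 1/d_i = 1/(112) + 1/(-657.4) = 0.007407, so f = 135 cm.
Since f is positive, the lens is converging.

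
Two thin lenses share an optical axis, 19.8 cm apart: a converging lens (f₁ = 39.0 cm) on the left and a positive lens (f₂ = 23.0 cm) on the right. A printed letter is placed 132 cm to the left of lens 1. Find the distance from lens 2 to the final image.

14.0 cm

Lens 1: 1/d_i1 = 1/f₁ − 1/d_o1 = 1/(39.0) − 1/(132) = 0.01807, so d_i1 = 55.35 cm.
The intermediate image is 55.35 cm to the right of lens 1, which lies 35.55 cm to the right of lens 2 — a virtual object — so d_o2 = −35.55 cm.
Lens 2: 1/d_i2 = 1/f₂ − 1/d_o2 = 1/(23.0) − 1/(-35.55) = 0.07161, so d_i2 = 14.0 cm.
The final image is real, 14.0 cm to the right of lens 2 (overall magnification ≈ -0.16).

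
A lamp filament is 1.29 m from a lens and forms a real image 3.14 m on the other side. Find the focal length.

f = 0.914 m (converging)

Real image ⇒ d_i = +3.14 m.
1/f = 1/d_o + 1/d_i = 1/(1.29) + 1/(3.14) = 1.094, so f = 0.914 m.
Since f is positive, the lens is converging.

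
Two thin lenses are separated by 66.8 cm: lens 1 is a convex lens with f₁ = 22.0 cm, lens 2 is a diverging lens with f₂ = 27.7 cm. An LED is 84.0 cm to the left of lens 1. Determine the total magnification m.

Lens 1: 1/d_i1 = 1/(22.0) − 1/(84.0) = 0.03355, so d_i1 = 29.81 cm; m₁ = −d_i1/d_o1 = -0.3549.
d_o2 = 66.8 − (29.81) = 36.99 cm.
f₂ = −27.7 cm (diverging).
Lens 2: 1/d_i2 = 1/(-27.7) − 1/(36.99) = -0.06314, so d_i2 = -15.84 cm; m₂ = −d_i2/d_o2 = +0.4282.
m = m₁·m₂ = (-0.3549)(+0.4282) = -0.152.

m = -0.152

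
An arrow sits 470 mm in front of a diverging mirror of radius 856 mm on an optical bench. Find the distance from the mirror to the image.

224 mm

f = R/2 = 856/2 = 428.0 mm; for a diverging mirror, f = -428.0 mm.
Mirror equation: 1/d_i = 1/f − 1/d_o = 1/(-428.0) − 1/(470) = -0.002336 − 0.002128 = -0.004464, so d_i = -224 mm.
The image is virtual, upright and reduced, behind the mirror.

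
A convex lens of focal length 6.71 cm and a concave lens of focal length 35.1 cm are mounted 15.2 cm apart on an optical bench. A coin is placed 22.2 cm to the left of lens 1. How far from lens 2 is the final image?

Lens 1: 1/d_i1 = 1/f₁ − 1/d_o1 = 1/(6.71) − 1/(22.2) = 0.1040, so d_i1 = 9.617 cm.
The intermediate image is 9.617 cm to the right of lens 1, which is 15.2 − (9.617) = 5.583 cm to the left of lens 2, so d_o2 = +5.583 cm.
Lens 2 is diverging, so f₂ = −35.1 cm.
Lens 2: 1/d_i2 = 1/f₂ − 1/d_o2 = 1/(-35.1) − 1/(5.583) = -0.2076, so d_i2 = -4.82 cm.
The final image is virtual, 4.82 cm to the left of lens 2 (overall magnification ≈ -0.37).

4.82 cm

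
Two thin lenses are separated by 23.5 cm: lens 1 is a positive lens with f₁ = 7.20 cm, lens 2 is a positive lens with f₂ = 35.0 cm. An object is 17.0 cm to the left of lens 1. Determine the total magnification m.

Lens 1: 1/d_i1 = 1/(7.20) − 1/(17.0) = 0.08007, so d_i1 = 12.49 cm; m₁ = −d_i1/d_o1 = -0.7347.
d_o2 = 23.5 − (12.49) = 11.01 cm.
Lens 2: 1/d_i2 = 1/(35.0) − 1/(11.01) = -0.06226, so d_i2 = -16.06 cm; m₂ = −d_i2/d_o2 = +1.459.
m = m₁·m₂ = (-0.7347)(+1.459) = -1.07.

m = -1.07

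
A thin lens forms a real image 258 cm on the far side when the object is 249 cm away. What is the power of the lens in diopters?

d_i = +258 cm.
1/f = 1/d_o + 1/d_i = 1/(249) + 1/(258) = 0.007892 cm⁻¹.
f = 126.7 cm = 1.267 m, so P = 1/f = +0.789 D.

P = +0.789 D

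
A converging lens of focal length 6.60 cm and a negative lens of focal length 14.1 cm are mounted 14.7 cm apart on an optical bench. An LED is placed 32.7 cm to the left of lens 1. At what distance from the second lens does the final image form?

Lens 1: 1/d_i1 = 1/f₁ − 1/d_o1 = 1/(6.60) − 1/(32.7) = 0.1209, so d_i1 = 8.269 cm.
The intermediate image is 8.269 cm to the right of lens 1, which is 14.7 − (8.269) = 6.431 cm to the left of lens 2, so d_o2 = +6.431 cm.
Lens 2 is diverging, so f₂ = −14.1 cm.
Lens 2: 1/d_i2 = 1/f₂ − 1/d_o2 = 1/(-14.1) − 1/(6.431) = -0.2264, so d_i2 = -4.42 cm.
The final image is virtual, 4.42 cm to the left of lens 2 (overall magnification ≈ -0.17).

4.42 cm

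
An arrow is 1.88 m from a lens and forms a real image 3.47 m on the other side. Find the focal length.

Real image ⇒ d_i = +3.47 m.
1/f = 1/d_o + 1/d_i = 1/(1.88) + 1/(3.47) = 0.8201, so f = 1.22 m.
Since f is positive, the lens is converging.

f = 1.22 m (converging)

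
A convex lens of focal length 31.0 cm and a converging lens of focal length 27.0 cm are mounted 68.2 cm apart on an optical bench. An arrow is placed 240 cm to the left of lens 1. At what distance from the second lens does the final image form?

157 cm

Lens 1: 1/d_i1 = 1/f₁ − 1/d_o1 = 1/(31.0) − 1/(240) = 0.02809, so d_i1 = 35.60 cm.
The intermediate image is 35.60 cm to the right of lens 1, which is 68.2 − (35.60) = 32.60 cm to the left of lens 2, so d_o2 = +32.60 cm.
Lens 2: 1/d_i2 = 1/f₂ − 1/d_o2 = 1/(27.0) − 1/(32.60) = 0.006362, so d_i2 = 157 cm.
The final image is real, 157 cm to the right of lens 2 (overall magnification ≈ 0.71).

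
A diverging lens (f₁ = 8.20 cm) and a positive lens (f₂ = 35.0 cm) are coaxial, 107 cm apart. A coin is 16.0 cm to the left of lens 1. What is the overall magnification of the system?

m = -0.153

f₁ = −8.20 cm (diverging).
Lens 1: 1/d_i1 = 1/(-8.20) − 1/(16.0) = -0.1845, so d_i1 = -5.421 cm; m₁ = −d_i1/d_o1 = +0.3388.
d_o2 = 107 − (-5.421) = 112.4 cm.
Lens 2: 1/d_i2 = 1/(35.0) − 1/(112.4) = 0.01967, so d_i2 = 50.83 cm; m₂ = −d_i2/d_o2 = -0.4522.
m = m₁·m₂ = (+0.3388)(-0.4522) = -0.153.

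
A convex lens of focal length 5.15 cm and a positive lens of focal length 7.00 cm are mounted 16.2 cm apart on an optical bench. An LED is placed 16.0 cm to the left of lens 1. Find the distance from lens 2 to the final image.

37.5 cm

Lens 1: 1/d_i1 = 1/f₁ − 1/d_o1 = 1/(5.15) − 1/(16.0) = 0.1317, so d_i1 = 7.594 cm.
The intermediate image is 7.594 cm to the right of lens 1, which is 16.2 − (7.594) = 8.606 cm to the left of lens 2, so d_o2 = +8.606 cm.
Lens 2: 1/d_i2 = 1/f₂ − 1/d_o2 = 1/(7.00) − 1/(8.606) = 0.02666, so d_i2 = 37.5 cm.
The final image is real, 37.5 cm to the right of lens 2 (overall magnification ≈ 2.1).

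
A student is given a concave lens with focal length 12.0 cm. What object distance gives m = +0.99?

0.121 cm

For a concave lens, f = -12.0 cm.
m = −d_i/d_o ⇒ d_i = −m·d_o.
1/f = 1/d_o + 1/d_i = 1/d_o − 1/(m·d_o) = (1 − 1/m)/d_o, so d_o = f(1 − 1/m) = (-12.00)(1 − 1/(+0.99)) = 0.121 cm.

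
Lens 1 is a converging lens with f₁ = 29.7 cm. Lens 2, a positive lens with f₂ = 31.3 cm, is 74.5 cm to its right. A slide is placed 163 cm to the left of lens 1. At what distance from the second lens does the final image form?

Lens 1: 1/d_i1 = 1/f₁ − 1/d_o1 = 1/(29.7) − 1/(163) = 0.02754, so d_i1 = 36.32 cm.
The intermediate image is 36.32 cm to the right of lens 1, which is 74.5 − (36.32) = 38.18 cm to the left of lens 2, so d_o2 = +38.18 cm.
Lens 2: 1/d_i2 = 1/f₂ − 1/d_o2 = 1/(31.3) − 1/(38.18) = 0.005757, so d_i2 = 174 cm.
The final image is real, 174 cm to the right of lens 2 (overall magnification ≈ 1.0).

174 cm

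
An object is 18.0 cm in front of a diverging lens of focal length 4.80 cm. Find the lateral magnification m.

m = +0.211

For a diverging lens, f = -4.80 cm.
1/d_i = 1/f − 1/d_o = 1/(-4.800) − 1/(18.0) = -0.2639, so d_i = -3.789 cm.
m = −d_i/d_o = −(-3.789)/(18.0) = +0.211.
The image is virtual, upright and reduced, on the same side as the object.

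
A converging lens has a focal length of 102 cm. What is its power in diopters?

P = +0.980 D

f = 102 cm = 1.02 m.
P = 1/f = 1/(1.02 m) = +0.980 D.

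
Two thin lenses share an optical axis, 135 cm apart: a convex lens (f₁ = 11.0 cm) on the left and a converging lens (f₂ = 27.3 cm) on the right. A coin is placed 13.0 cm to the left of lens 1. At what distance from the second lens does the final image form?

47.9 cm

Lens 1: 1/d_i1 = 1/f₁ − 1/d_o1 = 1/(11.0) − 1/(13.0) = 0.01399, so d_i1 = 71.50 cm.
The intermediate image is 71.50 cm to the right of lens 1, which is 135 − (71.50) = 63.50 cm to the left of lens 2, so d_o2 = +63.50 cm.
Lens 2: 1/d_i2 = 1/f₂ − 1/d_o2 = 1/(27.3) − 1/(63.50) = 0.02088, so d_i2 = 47.9 cm.
The final image is real, 47.9 cm to the right of lens 2 (overall magnification ≈ 4.1).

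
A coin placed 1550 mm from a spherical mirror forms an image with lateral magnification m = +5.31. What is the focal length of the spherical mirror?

m = −d_i/d_o ⇒ d_i = −m·d_o = −(+5.31)·(1550) = -8230 mm.
1/f = 1/d_o + 1/d_i = 1/(1550) + 1/(-8230) = 0.0005237, so f = 1910 mm.
Since f is positive, the spherical mirror is concave.

f = 1910 mm (concave)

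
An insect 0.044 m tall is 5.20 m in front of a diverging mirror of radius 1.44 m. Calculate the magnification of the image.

m = +0.122

f = R/2 = 1.44/2 = 0.7200 m; for a diverging mirror, f = -0.7200 m.
1/d_i = 1/f − 1/d_o = 1/(-0.7200) − 1/(5.20) = -1.581, so d_i = -0.6324 m.
m = −d_i/d_o = −(-0.6324)/(5.20) = +0.122.
The image is virtual, upright and reduced, behind the mirror.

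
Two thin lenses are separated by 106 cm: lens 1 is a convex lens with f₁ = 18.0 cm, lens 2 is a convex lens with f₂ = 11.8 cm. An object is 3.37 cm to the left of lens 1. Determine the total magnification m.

Lens 1: 1/d_i1 = 1/(18.0) − 1/(3.37) = -0.2412, so d_i1 = -4.146 cm; m₁ = −d_i1/d_o1 = +1.230.
d_o2 = 106 − (-4.146) = 110.1 cm.
Lens 2: 1/d_i2 = 1/(11.8) − 1/(110.1) = 0.07566, so d_i2 = 13.22 cm; m₂ = −d_i2/d_o2 = -0.1200.
m = m₁·m₂ = (+1.230)(-0.1200) = -0.148.

m = -0.148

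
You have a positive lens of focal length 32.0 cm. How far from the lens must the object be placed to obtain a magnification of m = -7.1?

m = −d_i/d_o ⇒ d_i = −m·d_o.
1/f = 1/d_o + 1/d_i = 1/d_o − 1/(m·d_o) = (1 − 1/m)/d_o, so d_o = f(1 − 1/m) = (32.00)(1 − 1/(-7.1)) = 36.5 cm.

36.5 cm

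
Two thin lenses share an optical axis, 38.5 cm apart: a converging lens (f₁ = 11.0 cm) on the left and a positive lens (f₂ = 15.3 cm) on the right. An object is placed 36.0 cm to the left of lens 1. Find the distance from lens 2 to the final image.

47.1 cm

Lens 1: 1/d_i1 = 1/f₁ − 1/d_o1 = 1/(11.0) − 1/(36.0) = 0.06313, so d_i1 = 15.84 cm.
The intermediate image is 15.84 cm to the right of lens 1, which is 38.5 − (15.84) = 22.66 cm to the left of lens 2, so d_o2 = +22.66 cm.
Lens 2: 1/d_i2 = 1/f₂ − 1/d_o2 = 1/(15.3) − 1/(22.66) = 0.02123, so d_i2 = 47.1 cm.
The final image is real, 47.1 cm to the right of lens 2 (overall magnification ≈ 0.91).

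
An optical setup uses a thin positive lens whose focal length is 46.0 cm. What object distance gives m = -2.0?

69.0 cm

m = −d_i/d_o ⇒ d_i = −m·d_o.
1/f = 1/d_o + 1/d_i = 1/d_o − 1/(m·d_o) = (1 − 1/m)/d_o, so d_o = f(1 − 1/m) = (46.00)(1 − 1/(-2.0)) = 69.0 cm.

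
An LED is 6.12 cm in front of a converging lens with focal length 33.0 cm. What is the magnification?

1/d_i = 1/f − 1/d_o = 1/(33.00) − 1/(6.12) = -0.1331, so d_i = -7.513 cm.
m = −d_i/d_o = −(-7.513)/(6.12) = +1.23.
The image is virtual, upright and enlarged, on the same side as the object.

m = +1.23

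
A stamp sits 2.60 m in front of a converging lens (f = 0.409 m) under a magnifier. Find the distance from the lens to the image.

Thin-lens equation: 1/s_i = 1/f − 1/s_o = 1/(0.4090) − 1/(2.60) = 2.445 − 0.3846 = 2.060, so s_i = 0.485 m.
The image is real, inverted and reduced, on the far side of the lens.

0.485 m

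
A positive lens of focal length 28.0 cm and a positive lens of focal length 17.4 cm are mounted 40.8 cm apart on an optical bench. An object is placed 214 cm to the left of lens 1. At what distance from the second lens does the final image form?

Lens 1: 1/d_i1 = 1/f₁ − 1/d_o1 = 1/(28.0) − 1/(214) = 0.03104, so d_i1 = 32.22 cm.
The intermediate image is 32.22 cm to the right of lens 1, which is 40.8 − (32.22) = 8.580 cm to the left of lens 2, so d_o2 = +8.580 cm.
Lens 2: 1/d_i2 = 1/f₂ − 1/d_o2 = 1/(17.4) − 1/(8.580) = -0.05908, so d_i2 = -16.9 cm.
The final image is virtual, 16.9 cm to the left of lens 2 (overall magnification ≈ -0.30).

16.9 cm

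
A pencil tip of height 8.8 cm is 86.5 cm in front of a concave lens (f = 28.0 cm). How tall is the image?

2.15 cm

For a concave lens, f = -28.0 cm.
1/d_i = 1/f − 1/d_o = 1/(-28.00) − 1/(86.5) = -0.04727, so d_i = -21.15 cm.
m = −d_i/d_o = +0.2445.
|h_i| = |m|·h_o = 0.2445 × 8.8 = 2.15 cm. The image is virtual, upright and reduced, on the same side as the object.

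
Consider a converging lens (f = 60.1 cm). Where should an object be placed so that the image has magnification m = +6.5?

50.9 cm

m = −d_i/d_o ⇒ d_i = −m·d_o.
1/f = 1/d_o + 1/d_i = 1/d_o − 1/(m·d_o) = (1 − 1/m)/d_o, so d_o = f(1 − 1/m) = (60.10)(1 − 1/(+6.5)) = 50.9 cm.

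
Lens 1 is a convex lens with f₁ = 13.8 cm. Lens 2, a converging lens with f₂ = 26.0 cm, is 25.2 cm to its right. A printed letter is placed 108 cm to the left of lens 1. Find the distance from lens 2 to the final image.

14.7 cm

Lens 1: 1/d_i1 = 1/f₁ − 1/d_o1 = 1/(13.8) − 1/(108) = 0.06320, so d_i1 = 15.82 cm.
The intermediate image is 15.82 cm to the right of lens 1, which is 25.2 − (15.82) = 9.380 cm to the left of lens 2, so d_o2 = +9.380 cm.
Lens 2: 1/d_i2 = 1/f₂ − 1/d_o2 = 1/(26.0) − 1/(9.380) = -0.06815, so d_i2 = -14.7 cm.
The final image is virtual, 14.7 cm to the left of lens 2 (overall magnification ≈ -0.23).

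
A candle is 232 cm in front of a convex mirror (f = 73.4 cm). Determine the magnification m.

m = +0.240

For a convex mirror, f = -73.4 cm.
1/d_i = 1/f − 1/d_o = 1/(-73.40) − 1/(232) = -0.01793, so d_i = -55.76 cm.
m = −d_i/d_o = −(-55.76)/(232) = +0.240.
The image is virtual, upright and reduced, behind the mirror.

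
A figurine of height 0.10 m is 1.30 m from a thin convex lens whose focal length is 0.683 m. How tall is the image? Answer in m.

1/d_i = 1/f − 1/d_o = 1/(0.6830) − 1/(1.30) = 0.6949, so d_i = 1.439 m.
m = −d_i/d_o = -1.107.
|h_i| = |m|·h_o = 1.107 × 0.10 = 0.111 m. The image is real, inverted and enlarged, on the far side of the lens.

0.111 m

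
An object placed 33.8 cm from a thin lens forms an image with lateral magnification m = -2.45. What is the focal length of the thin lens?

m = −d_i/d_o ⇒ d_i = −m·d_o = −(-2.45)·(33.8) = 82.81 cm.
1/f = 1/d_o + 1/d_i = 1/(33.8) + 1/(82.81) = 0.04166, so f = 24.0 cm.
Since f is positive, the thin lens is converging.

f = 24.0 cm (converging)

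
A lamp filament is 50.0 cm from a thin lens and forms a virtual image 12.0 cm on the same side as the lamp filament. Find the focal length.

f = -15.8 cm (diverging)

Virtual image ⇒ d_i = −12.0 cm.
1/f = 1/d_o + 1/d_i = 1/(50.0) + 1/(-12.0) = -0.06333, so f = -15.8 cm.
Since f is negative, the thin lens is diverging.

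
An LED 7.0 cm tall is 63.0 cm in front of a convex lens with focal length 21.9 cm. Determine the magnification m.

m = -0.533

1/d_i = 1/f − 1/d_o = 1/(21.90) − 1/(63.0) = 0.02979, so d_i = 33.57 cm.
m = −d_i/d_o = −(33.57)/(63.0) = -0.533.
The image is real, inverted and reduced, on the far side of the lens.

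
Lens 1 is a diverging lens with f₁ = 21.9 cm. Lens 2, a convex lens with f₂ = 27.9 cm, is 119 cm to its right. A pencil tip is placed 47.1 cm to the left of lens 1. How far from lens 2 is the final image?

Lens 1 is diverging, so f₁ = −21.9 cm.
Lens 1: 1/d_i1 = 1/f₁ − 1/d_o1 = 1/(-21.9) − 1/(47.1) = -0.06689, so d_i1 = -14.95 cm.
The intermediate image is 14.95 cm to the left of lens 1 (virtual), which is 119 − (-14.95) = 133.9 cm to the left of lens 2, so d_o2 = +133.9 cm.
Lens 2: 1/d_i2 = 1/f₂ − 1/d_o2 = 1/(27.9) − 1/(133.9) = 0.02837, so d_i2 = 35.2 cm.
The final image is real, 35.2 cm to the right of lens 2 (overall magnification ≈ -0.084).

35.2 cm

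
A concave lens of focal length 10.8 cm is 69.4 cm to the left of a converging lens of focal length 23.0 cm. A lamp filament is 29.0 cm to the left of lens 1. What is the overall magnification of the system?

m = -0.115

f₁ = −10.8 cm (diverging).
Lens 1: 1/d_i1 = 1/(-10.8) − 1/(29.0) = -0.1271, so d_i1 = -7.869 cm; m₁ = −d_i1/d_o1 = +0.2713.
d_o2 = 69.4 − (-7.869) = 77.27 cm.
Lens 2: 1/d_i2 = 1/(23.0) − 1/(77.27) = 0.03054, so d_i2 = 32.75 cm; m₂ = −d_i2/d_o2 = -0.4238.
m = m₁·m₂ = (+0.2713)(-0.4238) = -0.115.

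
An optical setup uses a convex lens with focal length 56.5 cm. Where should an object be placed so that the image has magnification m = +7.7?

49.2 cm

m = −d_i/d_o ⇒ d_i = −m·d_o.
1/f = 1/d_o + 1/d_i = 1/d_o − 1/(m·d_o) = (1 − 1/m)/d_o, so d_o = f(1 − 1/m) = (56.50)(1 − 1/(+7.7)) = 49.2 cm.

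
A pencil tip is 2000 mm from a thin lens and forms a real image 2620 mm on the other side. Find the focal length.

Real image ⇒ d_i = +2620 mm.
1/f = 1/d_o + 1/d_i = 1/(2000) + 1/(2620) = 0.0008817, so f = 1130 mm.
Since f is positive, the thin lens is converging.

f = 1130 mm (converging)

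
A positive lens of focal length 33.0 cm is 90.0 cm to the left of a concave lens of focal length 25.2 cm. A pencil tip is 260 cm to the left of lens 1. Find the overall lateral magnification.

m = -0.0473

Lens 1: 1/d_i1 = 1/(33.0) − 1/(260) = 0.02646, so d_i1 = 37.80 cm; m₁ = −d_i1/d_o1 = -0.1454.
d_o2 = 90.0 − (37.80) = 52.20 cm.
f₂ = −25.2 cm (diverging).
Lens 2: 1/d_i2 = 1/(-25.2) − 1/(52.20) = -0.05884, so d_i2 = -17.00 cm; m₂ = −d_i2/d_o2 = +0.3256.
m = m₁·m₂ = (-0.1454)(+0.3256) = -0.0473.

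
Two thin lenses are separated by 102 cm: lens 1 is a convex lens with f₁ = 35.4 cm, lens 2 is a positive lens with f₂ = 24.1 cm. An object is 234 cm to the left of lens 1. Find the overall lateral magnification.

m = +0.119

Lens 1: 1/d_i1 = 1/(35.4) − 1/(234) = 0.02398, so d_i1 = 41.71 cm; m₁ = −d_i1/d_o1 = -0.1782.
d_o2 = 102 − (41.71) = 60.29 cm.
Lens 2: 1/d_i2 = 1/(24.1) − 1/(60.29) = 0.02491, so d_i2 = 40.15 cm; m₂ = −d_i2/d_o2 = -0.6659.
m = m₁·m₂ = (-0.1782)(-0.6659) = +0.119.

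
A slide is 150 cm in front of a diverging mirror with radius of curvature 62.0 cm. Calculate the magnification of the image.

f = R/2 = 62.0/2 = 31.00 cm; for a diverging mirror, f = -31.00 cm.
1/d_i = 1/f − 1/d_o = 1/(-31.00) − 1/(150) = -0.03892, so d_i = -25.69 cm.
m = −d_i/d_o = −(-25.69)/(150) = +0.171.
The image is virtual, upright and reduced, behind the mirror.

m = +0.171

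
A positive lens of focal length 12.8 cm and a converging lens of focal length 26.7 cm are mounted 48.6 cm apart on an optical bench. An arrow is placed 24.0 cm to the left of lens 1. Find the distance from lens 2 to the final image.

Lens 1: 1/d_i1 = 1/f₁ − 1/d_o1 = 1/(12.8) − 1/(24.0) = 0.03646, so d_i1 = 27.43 cm.
The intermediate image is 27.43 cm to the right of lens 1, which is 48.6 − (27.43) = 21.17 cm to the left of lens 2, so d_o2 = +21.17 cm.
Lens 2: 1/d_i2 = 1/f₂ − 1/d_o2 = 1/(26.7) − 1/(21.17) = -0.009783, so d_i2 = -102 cm.
The final image is virtual, 102 cm to the left of lens 2 (overall magnification ≈ -5.5).

102 cm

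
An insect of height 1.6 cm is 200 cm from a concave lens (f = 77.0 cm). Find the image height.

For a concave lens, f = -77.0 cm.
1/d_i = 1/f − 1/d_o = 1/(-77.00) − 1/(200) = -0.01799, so d_i = -55.60 cm.
m = −d_i/d_o = +0.2780.
|h_i| = |m|·h_o = 0.2780 × 1.6 = 0.445 cm. The image is virtual, upright and reduced, on the same side as the object.

0.445 cm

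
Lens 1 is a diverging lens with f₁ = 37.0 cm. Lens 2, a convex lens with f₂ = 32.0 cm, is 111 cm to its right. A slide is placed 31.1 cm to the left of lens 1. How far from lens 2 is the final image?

42.7 cm

Lens 1 is diverging, so f₁ = −37.0 cm.
Lens 1: 1/d_i1 = 1/f₁ − 1/d_o1 = 1/(-37.0) − 1/(31.1) = -0.05918, so d_i1 = -16.90 cm.
The intermediate image is 16.90 cm to the left of lens 1 (virtual), which is 111 − (-16.90) = 127.9 cm to the left of lens 2, so d_o2 = +127.9 cm.
Lens 2: 1/d_i2 = 1/f₂ − 1/d_o2 = 1/(32.0) − 1/(127.9) = 0.02343, so d_i2 = 42.7 cm.
The final image is real, 42.7 cm to the right of lens 2 (overall magnification ≈ -0.18).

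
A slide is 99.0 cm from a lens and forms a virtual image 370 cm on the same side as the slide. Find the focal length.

f = 135 cm (converging)

Virtual image ⇒ d_i = −370 cm.
1/f = 1/d_o + 1/d_i = 1/(99.0) + 1/(-370) = 0.007398, so f = 135 cm.
Since f is positive, the lens is converging.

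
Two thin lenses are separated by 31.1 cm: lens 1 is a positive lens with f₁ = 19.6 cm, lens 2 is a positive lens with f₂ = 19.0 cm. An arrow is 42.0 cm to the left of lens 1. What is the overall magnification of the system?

m = -0.674

Lens 1: 1/d_i1 = 1/(19.6) − 1/(42.0) = 0.02721, so d_i1 = 36.75 cm; m₁ = −d_i1/d_o1 = -0.8750.
d_o2 = 31.1 − (36.75) = -5.650 cm (virtual object).
Lens 2: 1/d_i2 = 1/(19.0) − 1/(-5.650) = 0.2296, so d_i2 = 4.355 cm; m₂ = −d_i2/d_o2 = +0.7708.
m = m₁·m₂ = (-0.8750)(+0.7708) = -0.674.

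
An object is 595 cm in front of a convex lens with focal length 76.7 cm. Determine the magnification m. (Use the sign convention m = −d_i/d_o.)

m = -0.148

1/d_i = 1/f − 1/d_o = 1/(76.70) − 1/(595) = 0.01136, so d_i = 88.05 cm.
m = −d_i/d_o = −(88.05)/(595) = -0.148.
The image is real, inverted and reduced, on the far side of the lens.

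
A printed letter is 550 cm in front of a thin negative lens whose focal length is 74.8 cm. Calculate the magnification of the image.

m = +0.120

For a negative lens, f = -74.8 cm.
1/d_i = 1/f − 1/d_o = 1/(-74.80) − 1/(550) = -0.01519, so d_i = -65.85 cm.
m = −d_i/d_o = −(-65.85)/(550) = +0.120.
The image is virtual, upright and reduced, on the same side as the object.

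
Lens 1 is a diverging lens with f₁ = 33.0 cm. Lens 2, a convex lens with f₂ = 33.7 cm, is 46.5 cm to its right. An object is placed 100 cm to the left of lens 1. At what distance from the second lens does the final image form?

63.9 cm

Lens 1 is diverging, so f₁ = −33.0 cm.
Lens 1: 1/d_i1 = 1/f₁ − 1/d_o1 = 1/(-33.0) − 1/(100) = -0.04030, so d_i1 = -24.81 cm.
The intermediate image is 24.81 cm to the left of lens 1 (virtual), which is 46.5 − (-24.81) = 71.31 cm to the left of lens 2, so d_o2 = +71.31 cm.
Lens 2: 1/d_i2 = 1/f₂ − 1/d_o2 = 1/(33.7) − 1/(71.31) = 0.01565, so d_i2 = 63.9 cm.
The final image is real, 63.9 cm to the right of lens 2 (overall magnification ≈ -0.22).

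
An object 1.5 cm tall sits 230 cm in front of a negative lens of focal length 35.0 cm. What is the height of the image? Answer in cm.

0.198 cm

For a negative lens, f = -35.0 cm.
1/d_i = 1/f − 1/d_o = 1/(-35.00) − 1/(230) = -0.03292, so d_i = -30.38 cm.
m = −d_i/d_o = +0.1321.
|h_i| = |m|·h_o = 0.1321 × 1.5 = 0.198 cm. The image is virtual, upright and reduced, on the same side as the object.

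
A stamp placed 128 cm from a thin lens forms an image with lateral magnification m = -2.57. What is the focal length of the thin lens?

f = 92.1 cm (converging)

m = −d_i/d_o ⇒ d_i = −m·d_o = −(-2.57)·(128) = 329.0 cm.
1/f = 1/d_o + 1/d_i = 1/(128) + 1/(329.0) = 0.01085, so f = 92.1 cm.
Since f is positive, the thin lens is converging.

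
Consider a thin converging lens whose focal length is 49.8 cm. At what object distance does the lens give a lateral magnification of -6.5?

57.5 cm

m = −d_i/d_o ⇒ d_i = −m·d_o.
1/f = 1/d_o + 1/d_i = 1/d_o − 1/(m·d_o) = (1 − 1/m)/d_o, so d_o = f(1 − 1/m) = (49.80)(1 − 1/(-6.5)) = 57.5 cm.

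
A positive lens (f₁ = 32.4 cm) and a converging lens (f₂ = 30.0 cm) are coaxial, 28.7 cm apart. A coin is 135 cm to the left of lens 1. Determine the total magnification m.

m = -0.216

Lens 1: 1/d_i1 = 1/(32.4) − 1/(135) = 0.02346, so d_i1 = 42.63 cm; m₁ = −d_i1/d_o1 = -0.3158.
d_o2 = 28.7 − (42.63) = -13.93 cm (virtual object).
Lens 2: 1/d_i2 = 1/(30.0) − 1/(-13.93) = 0.1051, so d_i2 = 9.513 cm; m₂ = −d_i2/d_o2 = +0.6829.
m = m₁·m₂ = (-0.3158)(+0.6829) = -0.216.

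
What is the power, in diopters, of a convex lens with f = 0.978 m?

P = 1/f = 1/(0.978 m) = +1.02 D.

P = +1.02 D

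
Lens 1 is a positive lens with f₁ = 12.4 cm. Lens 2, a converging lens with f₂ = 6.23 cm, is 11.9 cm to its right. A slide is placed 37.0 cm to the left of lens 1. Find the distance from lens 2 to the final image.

Lens 1: 1/d_i1 = 1/f₁ − 1/d_o1 = 1/(12.4) − 1/(37.0) = 0.05362, so d_i1 = 18.65 cm.
The intermediate image is 18.65 cm to the right of lens 1, which lies 6.750 cm to the right of lens 2 — a virtual object — so d_o2 = −6.750 cm.
Lens 2: 1/d_i2 = 1/f₂ − 1/d_o2 = 1/(6.23) − 1/(-6.750) = 0.3087, so d_i2 = 3.24 cm.
The final image is real, 3.24 cm to the right of lens 2 (overall magnification ≈ -0.24).

3.24 cm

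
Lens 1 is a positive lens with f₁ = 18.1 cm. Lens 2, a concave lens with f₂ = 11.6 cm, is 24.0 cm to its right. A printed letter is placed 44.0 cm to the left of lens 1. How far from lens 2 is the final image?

Lens 1: 1/d_i1 = 1/f₁ − 1/d_o1 = 1/(18.1) − 1/(44.0) = 0.03252, so d_i1 = 30.75 cm.
The intermediate image is 30.75 cm to the right of lens 1, which lies 6.750 cm to the right of lens 2 — a virtual object — so d_o2 = −6.750 cm.
Lens 2 is diverging, so f₂ = −11.6 cm.
Lens 2: 1/d_i2 = 1/f₂ − 1/d_o2 = 1/(-11.6) − 1/(-6.750) = 0.06194, so d_i2 = 16.1 cm.
The final image is real, 16.1 cm to the right of lens 2 (overall magnification ≈ -1.7).

16.1 cm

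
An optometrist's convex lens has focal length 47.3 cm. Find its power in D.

f = 47.3 cm = 0.473 m.
P = 1/f = 1/(0.473 m) = +2.11 D.

P = +2.11 D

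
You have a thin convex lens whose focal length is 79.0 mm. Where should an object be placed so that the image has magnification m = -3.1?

104 mm

m = −d_i/d_o ⇒ d_i = −m·d_o.
1/f = 1/d_o + 1/d_i = 1/d_o − 1/(m·d_o) = (1 − 1/m)/d_o, so d_o = f(1 − 1/m) = (79.00)(1 − 1/(-3.1)) = 104 mm.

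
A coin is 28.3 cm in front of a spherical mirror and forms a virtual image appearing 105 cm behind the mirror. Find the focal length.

Virtual image ⇒ d_i = −105 cm.
1/f = 1/d_o + 1/d_i = 1/(28.3) + 1/(-105) = 0.02581, so f = 38.7 cm.
Since f is positive, the spherical mirror is concave.

f = 38.7 cm (concave)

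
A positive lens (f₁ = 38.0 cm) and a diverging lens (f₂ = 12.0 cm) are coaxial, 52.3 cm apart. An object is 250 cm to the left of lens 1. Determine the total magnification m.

Lens 1: 1/d_i1 = 1/(38.0) − 1/(250) = 0.02232, so d_i1 = 44.81 cm; m₁ = −d_i1/d_o1 = -0.1792.
d_o2 = 52.3 − (44.81) = 7.490 cm.
f₂ = −12.0 cm (diverging).
Lens 2: 1/d_i2 = 1/(-12.0) − 1/(7.490) = -0.2168, so d_i2 = -4.612 cm; m₂ = −d_i2/d_o2 = +0.6157.
m = m₁·m₂ = (-0.1792)(+0.6157) = -0.110.

m = -0.110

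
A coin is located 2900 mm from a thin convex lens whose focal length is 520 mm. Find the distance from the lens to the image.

Lens equation: 1/d_i = 1/f − 1/d_o = 1/(520.0) − 1/(2900) = 0.001923 − 0.0003448 = 0.001578, so d_i = 634 mm.
The image is real, inverted and reduced, on the far side of the lens.

634 mm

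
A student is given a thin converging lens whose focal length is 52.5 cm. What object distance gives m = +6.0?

43.8 cm

m = −d_i/d_o ⇒ d_i = −m·d_o.
1/f = 1/d_o + 1/d_i = 1/d_o − 1/(m·d_o) = (1 − 1/m)/d_o, so d_o = f(1 − 1/m) = (52.50)(1 − 1/(+6.0)) = 43.8 cm.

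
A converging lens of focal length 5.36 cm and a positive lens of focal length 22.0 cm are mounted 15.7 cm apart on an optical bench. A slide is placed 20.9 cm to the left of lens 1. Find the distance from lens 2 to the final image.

13.8 cm

Lens 1: 1/d_i1 = 1/f₁ − 1/d_o1 = 1/(5.36) − 1/(20.9) = 0.1387, so d_i1 = 7.209 cm.
The intermediate image is 7.209 cm to the right of lens 1, which is 15.7 − (7.209) = 8.491 cm to the left of lens 2, so d_o2 = +8.491 cm.
Lens 2: 1/d_i2 = 1/f₂ − 1/d_o2 = 1/(22.0) − 1/(8.491) = -0.07232, so d_i2 = -13.8 cm.
The final image is virtual, 13.8 cm to the left of lens 2 (overall magnification ≈ -0.56).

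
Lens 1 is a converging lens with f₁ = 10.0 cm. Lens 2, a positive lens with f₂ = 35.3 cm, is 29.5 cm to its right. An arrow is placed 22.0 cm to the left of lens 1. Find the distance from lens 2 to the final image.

Lens 1: 1/d_i1 = 1/f₁ − 1/d_o1 = 1/(10.0) − 1/(22.0) = 0.05455, so d_i1 = 18.33 cm.
The intermediate image is 18.33 cm to the right of lens 1, which is 29.5 − (18.33) = 11.17 cm to the left of lens 2, so d_o2 = +11.17 cm.
Lens 2: 1/d_i2 = 1/f₂ − 1/d_o2 = 1/(35.3) − 1/(11.17) = -0.06120, so d_i2 = -16.3 cm.
The final image is virtual, 16.3 cm to the left of lens 2 (overall magnification ≈ -1.2).

16.3 cm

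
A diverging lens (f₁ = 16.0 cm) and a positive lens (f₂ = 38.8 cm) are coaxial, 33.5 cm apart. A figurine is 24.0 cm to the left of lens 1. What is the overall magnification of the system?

f₁ = −16.0 cm (diverging).
Lens 1: 1/d_i1 = 1/(-16.0) − 1/(24.0) = -0.1042, so d_i1 = -9.600 cm; m₁ = −d_i1/d_o1 = +0.4000.
d_o2 = 33.5 − (-9.600) = 43.10 cm.
Lens 2: 1/d_i2 = 1/(38.8) − 1/(43.10) = 0.002571, so d_i2 = 388.9 cm; m₂ = −d_i2/d_o2 = -9.023.
m = m₁·m₂ = (+0.4000)(-9.023) = -3.61.

m = -3.61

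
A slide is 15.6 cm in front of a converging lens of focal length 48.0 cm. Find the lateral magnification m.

m = +1.48

1/d_i = 1/f − 1/d_o = 1/(48.00) − 1/(15.6) = -0.04327, so d_i = -23.11 cm.
m = −d_i/d_o = −(-23.11)/(15.6) = +1.48.
The image is virtual, upright and enlarged, on the same side as the object.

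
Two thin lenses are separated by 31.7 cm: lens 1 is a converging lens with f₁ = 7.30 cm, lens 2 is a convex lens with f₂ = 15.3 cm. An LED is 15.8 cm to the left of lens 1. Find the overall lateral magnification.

m = +4.64

Lens 1: 1/d_i1 = 1/(7.30) − 1/(15.8) = 0.07370, so d_i1 = 13.57 cm; m₁ = −d_i1/d_o1 = -0.8589.
d_o2 = 31.7 − (13.57) = 18.13 cm.
Lens 2: 1/d_i2 = 1/(15.3) − 1/(18.13) = 0.01020, so d_i2 = 98.02 cm; m₂ = −d_i2/d_o2 = -5.406.
m = m₁·m₂ = (-0.8589)(-5.406) = +4.64.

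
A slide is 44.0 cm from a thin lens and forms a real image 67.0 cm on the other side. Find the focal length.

Real image ⇒ d_i = +67.0 cm.
1/f = 1/d_o + 1/d_i = 1/(44.0) + 1/(67.0) = 0.03765, so f = 26.6 cm.
Since f is positive, the thin lens is converging.

f = 26.6 cm (converging)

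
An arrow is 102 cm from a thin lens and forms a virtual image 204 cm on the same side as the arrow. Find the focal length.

Virtual image ⇒ d_i = −204 cm.
1/f = 1/d_o + 1/d_i = 1/(102) + 1/(-204) = 0.004902, so f = 204 cm.
Since f is positive, the thin lens is converging.

f = 204 cm (converging)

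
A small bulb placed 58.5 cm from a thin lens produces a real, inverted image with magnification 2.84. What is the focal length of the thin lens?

m = −d_i/d_o ⇒ d_i = −m·d_o = −(-2.84)·(58.5) = 166.1 cm.
1/f = 1/d_o + 1/d_i = 1/(58.5) + 1/(166.1) = 0.02311, so f = 43.3 cm.
Since f is positive, the thin lens is converging.

f = 43.3 cm (converging)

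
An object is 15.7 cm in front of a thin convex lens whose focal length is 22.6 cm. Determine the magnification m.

1/d_i = 1/f − 1/d_o = 1/(22.60) − 1/(15.7) = -0.01945, so d_i = -51.42 cm.
m = −d_i/d_o = −(-51.42)/(15.7) = +3.28.
The image is virtual, upright and enlarged, on the same side as the object.

m = +3.28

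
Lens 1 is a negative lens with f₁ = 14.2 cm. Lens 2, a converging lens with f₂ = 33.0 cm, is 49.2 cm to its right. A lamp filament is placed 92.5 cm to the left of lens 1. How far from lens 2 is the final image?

71.2 cm

Lens 1 is diverging, so f₁ = −14.2 cm.
Lens 1: 1/d_i1 = 1/f₁ − 1/d_o1 = 1/(-14.2) − 1/(92.5) = -0.08123, so d_i1 = -12.31 cm.
The intermediate image is 12.31 cm to the left of lens 1 (virtual), which is 49.2 − (-12.31) = 61.51 cm to the left of lens 2, so d_o2 = +61.51 cm.
Lens 2: 1/d_i2 = 1/f₂ − 1/d_o2 = 1/(33.0) − 1/(61.51) = 0.01405, so d_i2 = 71.2 cm.
The final image is real, 71.2 cm to the right of lens 2 (overall magnification ≈ -0.15).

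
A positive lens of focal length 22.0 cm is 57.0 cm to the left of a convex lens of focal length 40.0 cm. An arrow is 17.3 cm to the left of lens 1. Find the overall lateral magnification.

Lens 1: 1/d_i1 = 1/(22.0) − 1/(17.3) = -0.01235, so d_i1 = -80.98 cm; m₁ = −d_i1/d_o1 = +4.681.
d_o2 = 57.0 − (-80.98) = 138.0 cm.
Lens 2: 1/d_i2 = 1/(40.0) − 1/(138.0) = 0.01775, so d_i2 = 56.33 cm; m₂ = −d_i2/d_o2 = -0.4082.
m = m₁·m₂ = (+4.681)(-0.4082) = -1.91.

m = -1.91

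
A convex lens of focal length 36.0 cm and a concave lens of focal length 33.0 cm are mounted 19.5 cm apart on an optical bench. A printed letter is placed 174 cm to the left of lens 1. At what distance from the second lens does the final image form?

Lens 1: 1/d_i1 = 1/f₁ − 1/d_o1 = 1/(36.0) − 1/(174) = 0.02203, so d_i1 = 45.39 cm.
The intermediate image is 45.39 cm to the right of lens 1, which lies 25.89 cm to the right of lens 2 — a virtual object — so d_o2 = −25.89 cm.
Lens 2 is diverging, so f₂ = −33.0 cm.
Lens 2: 1/d_i2 = 1/f₂ − 1/d_o2 = 1/(-33.0) − 1/(-25.89) = 0.008322, so d_i2 = 120 cm.
The final image is real, 120 cm to the right of lens 2 (overall magnification ≈ -1.2).

120 cm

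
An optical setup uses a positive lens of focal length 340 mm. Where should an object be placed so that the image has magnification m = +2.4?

198 mm

m = −d_i/d_o ⇒ d_i = −m·d_o.
1/f = 1/d_o + 1/d_i = 1/d_o − 1/(m·d_o) = (1 − 1/m)/d_o, so d_o = f(1 − 1/m) = (340.0)(1 − 1/(+2.4)) = 198 mm.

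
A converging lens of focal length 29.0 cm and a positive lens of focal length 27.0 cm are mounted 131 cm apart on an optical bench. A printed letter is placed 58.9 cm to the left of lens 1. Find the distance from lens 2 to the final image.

Lens 1: 1/d_i1 = 1/f₁ − 1/d_o1 = 1/(29.0) − 1/(58.9) = 0.01750, so d_i1 = 57.13 cm.
The intermediate image is 57.13 cm to the right of lens 1, which is 131 − (57.13) = 73.87 cm to the left of lens 2, so d_o2 = +73.87 cm.
Lens 2: 1/d_i2 = 1/f₂ − 1/d_o2 = 1/(27.0) − 1/(73.87) = 0.02350, so d_i2 = 42.6 cm.
The final image is real, 42.6 cm to the right of lens 2 (overall magnification ≈ 0.56).

42.6 cm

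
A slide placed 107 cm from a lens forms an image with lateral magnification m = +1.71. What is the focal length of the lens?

m = −d_i/d_o ⇒ d_i = −m·d_o = −(+1.71)·(107) = -183.0 cm.
1/f = 1/d_o + 1/d_i = 1/(107) + 1/(-183.0) = 0.003881, so f = 258 cm.
Since f is positive, the lens is converging.

f = 258 cm (converging)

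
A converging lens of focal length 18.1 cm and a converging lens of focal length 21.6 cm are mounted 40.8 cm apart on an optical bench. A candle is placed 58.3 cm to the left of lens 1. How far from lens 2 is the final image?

Lens 1: 1/d_i1 = 1/f₁ − 1/d_o1 = 1/(18.1) − 1/(58.3) = 0.03810, so d_i1 = 26.25 cm.
The intermediate image is 26.25 cm to the right of lens 1, which is 40.8 − (26.25) = 14.55 cm to the left of lens 2, so d_o2 = +14.55 cm.
Lens 2: 1/d_i2 = 1/f₂ − 1/d_o2 = 1/(21.6) − 1/(14.55) = -0.02243, so d_i2 = -44.6 cm.
The final image is virtual, 44.6 cm to the left of lens 2 (overall magnification ≈ -1.4).

44.6 cm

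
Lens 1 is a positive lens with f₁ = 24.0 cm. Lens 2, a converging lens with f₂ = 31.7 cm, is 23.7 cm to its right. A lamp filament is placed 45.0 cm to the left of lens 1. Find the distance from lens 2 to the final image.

Lens 1: 1/d_i1 = 1/f₁ − 1/d_o1 = 1/(24.0) − 1/(45.0) = 0.01944, so d_i1 = 51.43 cm.
The intermediate image is 51.43 cm to the right of lens 1, which lies 27.73 cm to the right of lens 2 — a virtual object — so d_o2 = −27.73 cm.
Lens 2: 1/d_i2 = 1/f₂ − 1/d_o2 = 1/(31.7) − 1/(-27.73) = 0.06761, so d_i2 = 14.8 cm.
The final image is real, 14.8 cm to the right of lens 2 (overall magnification ≈ -0.61).

14.8 cm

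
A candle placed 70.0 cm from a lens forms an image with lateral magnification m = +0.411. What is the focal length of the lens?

m = −d_i/d_o ⇒ d_i = −m·d_o = −(+0.411)·(70.0) = -28.77 cm.
1/f = 1/d_o + 1/d_i = 1/(70.0) + 1/(-28.77) = -0.02047, so f = -48.8 cm.
Since f is negative, the lens is diverging.

f = -48.8 cm (diverging)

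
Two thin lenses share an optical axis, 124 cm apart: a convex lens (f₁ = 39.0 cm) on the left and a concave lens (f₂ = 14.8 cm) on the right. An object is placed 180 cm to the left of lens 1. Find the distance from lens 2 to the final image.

Lens 1: 1/d_i1 = 1/f₁ − 1/d_o1 = 1/(39.0) − 1/(180) = 0.02009, so d_i1 = 49.79 cm.
The intermediate image is 49.79 cm to the right of lens 1, which is 124 − (49.79) = 74.21 cm to the left of lens 2, so d_o2 = +74.21 cm.
Lens 2 is diverging, so f₂ = −14.8 cm.
Lens 2: 1/d_i2 = 1/f₂ − 1/d_o2 = 1/(-14.8) − 1/(74.21) = -0.08104, so d_i2 = -12.3 cm.
The final image is virtual, 12.3 cm to the left of lens 2 (overall magnification ≈ -0.046).

12.3 cm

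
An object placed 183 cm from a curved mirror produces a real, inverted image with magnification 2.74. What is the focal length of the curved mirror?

f = 134 cm (concave)

m = −d_i/d_o ⇒ d_i = −m·d_o = −(-2.74)·(183) = 501.4 cm.
1/f = 1/d_o + 1/d_i = 1/(183) + 1/(501.4) = 0.007459, so f = 134 cm.
Since f is positive, the curved mirror is concave.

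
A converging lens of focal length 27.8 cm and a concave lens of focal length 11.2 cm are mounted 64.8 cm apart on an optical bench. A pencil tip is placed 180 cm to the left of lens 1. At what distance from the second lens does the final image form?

8.29 cm

Lens 1: 1/d_i1 = 1/f₁ − 1/d_o1 = 1/(27.8) − 1/(180) = 0.03042, so d_i1 = 32.88 cm.
The intermediate image is 32.88 cm to the right of lens 1, which is 64.8 − (32.88) = 31.92 cm to the left of lens 2, so d_o2 = +31.92 cm.
Lens 2 is diverging, so f₂ = −11.2 cm.
Lens 2: 1/d_i2 = 1/f₂ − 1/d_o2 = 1/(-11.2) − 1/(31.92) = -0.1206, so d_i2 = -8.29 cm.
The final image is virtual, 8.29 cm to the left of lens 2 (overall magnification ≈ -0.047).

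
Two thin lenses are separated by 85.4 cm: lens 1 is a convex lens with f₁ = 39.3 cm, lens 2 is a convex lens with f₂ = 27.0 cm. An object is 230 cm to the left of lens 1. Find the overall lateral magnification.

Lens 1: 1/d_i1 = 1/(39.3) − 1/(230) = 0.02110, so d_i1 = 47.40 cm; m₁ = −d_i1/d_o1 = -0.2061.
d_o2 = 85.4 − (47.40) = 38.00 cm.
Lens 2: 1/d_i2 = 1/(27.0) − 1/(38.00) = 0.01072, so d_i2 = 93.27 cm; m₂ = −d_i2/d_o2 = -2.455.
m = m₁·m₂ = (-0.2061)(-2.455) = +0.506.

m = +0.506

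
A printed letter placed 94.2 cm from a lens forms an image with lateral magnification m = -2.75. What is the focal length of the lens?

m = −d_i/d_o ⇒ d_i = −m·d_o = −(-2.75)·(94.2) = 259.1 cm.
1/f = 1/d_o + 1/d_i = 1/(94.2) + 1/(259.1) = 0.01448, so f = 69.1 cm.
Since f is positive, the lens is converging.

f = 69.1 cm (converging)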